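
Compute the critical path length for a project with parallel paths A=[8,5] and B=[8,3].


Path A: 8 + 5 = 13
Path B: 8 + 3 = 11
Critical path = longest = max(13, 11)
= 13 (Path A)


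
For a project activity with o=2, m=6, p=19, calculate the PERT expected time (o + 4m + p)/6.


te = (o + 4m + p) / 6
= (2 + 4×6 + 19) / 6
= (2 + 24 + 19) / 6
= 45 / 6
= 7.50


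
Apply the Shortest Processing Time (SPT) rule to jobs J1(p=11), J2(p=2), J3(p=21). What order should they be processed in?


SPT: sort by shortest processing time
  J2: p=2
  J1: p=11
  J3: p=21
Order: J2 → J1 → J3


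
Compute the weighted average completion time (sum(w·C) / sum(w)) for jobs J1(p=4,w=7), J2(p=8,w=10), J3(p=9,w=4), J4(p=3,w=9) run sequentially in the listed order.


Completion times:
  J1: C=4, w×C=7×4=28
  J2: C=12, w×C=10×12=120
  J3: C=21, w×C=4×21=84
  J4: C=24, w×C=9×24=216
Sum w×C = 448
Sum w = 30
Weighted avg = 448/30
= 14.93


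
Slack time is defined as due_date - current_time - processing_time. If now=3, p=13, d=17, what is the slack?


Slack = due - current_time - processing
= 17 - 3 - 13
= 1


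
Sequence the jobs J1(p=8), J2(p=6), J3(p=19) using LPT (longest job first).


LPT: sort by longest processing time first
  J3: p=19
  J1: p=8
  J2: p=6
Order: J3 → J1 → J2


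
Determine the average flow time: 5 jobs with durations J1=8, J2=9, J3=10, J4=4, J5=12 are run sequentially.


Completion times:
  J1: completes at 8
  J2: completes at 17
  J3: completes at 27
  J4: completes at 31
  J5: completes at 43
Sum = 126
Average = 126/5
= 25.20


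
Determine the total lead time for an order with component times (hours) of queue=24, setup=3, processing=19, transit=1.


Lead time = queue + setup + processing + transit
= 24 + 3 + 19 + 1
= 47 hours


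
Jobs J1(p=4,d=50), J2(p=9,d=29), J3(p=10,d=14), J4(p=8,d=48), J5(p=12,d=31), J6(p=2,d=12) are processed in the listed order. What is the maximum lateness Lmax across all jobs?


Lateness per job (L = C - d):
  J1: C=4, d=50, L=-46
  J2: C=13, d=29, L=-16
  J3: C=23, d=14, L=9
  J4: C=31, d=48, L=-17
  J5: C=43, d=31, L=12
  J6: C=45, d=12, L=33
Lmax = max(-46, -16, 9, -17, 12, 33)
= 33


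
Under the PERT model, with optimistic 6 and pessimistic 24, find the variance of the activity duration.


σ² = ((p - o) / 6)² = (p - o)² / 36
= (24 - 6)² / 36
= 18² / 36
= 324 / 36
= 9.0000


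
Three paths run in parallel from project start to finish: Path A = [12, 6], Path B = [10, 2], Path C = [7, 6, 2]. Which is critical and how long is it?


Path A: 12 + 6 = 18
Path B: 10 + 2 = 12
Path C: 7 + 6 + 2 = 15
Critical path = longest = max(18, 12, 15)
= 18 (Path A)


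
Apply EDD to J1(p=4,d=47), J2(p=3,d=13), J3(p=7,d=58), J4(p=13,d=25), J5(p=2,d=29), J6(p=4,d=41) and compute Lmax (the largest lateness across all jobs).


EDD order: J2 → J4 → J5 → J6 → J1 → J3
Completion and lateness:
  J2: C=3, d=13, L=3-13=-10
  J4: C=16, d=25, L=16-25=-9
  J5: C=18, d=29, L=18-29=-11
  J6: C=22, d=41, L=22-41=-19
  J1: C=26, d=47, L=26-47=-21
  J3: C=33, d=58, L=33-58=-25
Lmax = max(-10, -9, -11, -19, -21, -25)
= -9


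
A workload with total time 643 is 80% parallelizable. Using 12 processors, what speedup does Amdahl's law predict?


Amdahl's law: T_p = T × ((1-p) + p/N)
= 643 × ((1-0.8) + 0.8/12)
= 643 × (0.20 + 0.0667)
= 643 × 0.2667
= 171.47
Speedup = 643/171.47
= 3.75×


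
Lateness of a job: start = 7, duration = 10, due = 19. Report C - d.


Completion = 7 + 10 = 17
Lateness = C - d = 17 - 19
= -2


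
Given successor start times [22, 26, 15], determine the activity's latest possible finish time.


LF = min of all successor start times
Successors start at: [22, 26, 15]
LF = min(22, 26, 15)
= 15


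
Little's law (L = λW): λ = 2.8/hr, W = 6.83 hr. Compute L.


Little's law: L = λ × W
= 2.8 × 6.83
= 19.12


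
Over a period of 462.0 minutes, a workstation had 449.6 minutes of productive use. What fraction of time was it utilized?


Utilization = busy / total × 100
= 449.6 / 462.0 × 100
= 97.3%


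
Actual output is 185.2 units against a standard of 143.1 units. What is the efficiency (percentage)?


Efficiency = (actual / standard) × 100
= (185.2 / 143.1) × 100
= 129.4%


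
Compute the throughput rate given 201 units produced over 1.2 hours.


Throughput = units / time
= 201 / 1.2
= 167.5 units/hour


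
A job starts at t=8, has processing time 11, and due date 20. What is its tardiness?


Completion = start + processing = 8 + 11 = 19
Tardiness = max(0, C - d) = max(0, 19 - 20)
= max(0, -1)
= 0


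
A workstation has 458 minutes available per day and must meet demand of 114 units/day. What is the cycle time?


Cycle time = available time / demand
= 458 / 114
= 4.02 min/unit


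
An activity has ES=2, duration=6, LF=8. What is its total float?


EF = ES + duration = 2 + 6 = 8
LS = LF - duration = 8 - 6 = 2
Total Float = LF - EF = 8 - 8
(or LS - ES = 2 - 2)
= 0


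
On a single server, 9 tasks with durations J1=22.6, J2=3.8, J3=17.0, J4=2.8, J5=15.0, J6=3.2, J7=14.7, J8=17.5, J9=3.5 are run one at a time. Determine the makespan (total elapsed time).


Sequential makespan: sum all processing times
= 22.6 + 3.8 + 17.0 + 2.8 + 15.0 + 3.2 + 14.7 + 17.5 + 3.5
= 100.1 time units


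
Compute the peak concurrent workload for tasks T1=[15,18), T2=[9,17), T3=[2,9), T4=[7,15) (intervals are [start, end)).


Check each time point for overlaps:
  t=7: 2 tasks active (T3, T4)
Max concurrent = 2


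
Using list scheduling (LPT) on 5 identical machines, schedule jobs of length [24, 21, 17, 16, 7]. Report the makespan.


Jobs (LPT sorted): [24, 21, 17, 16, 7]
Machines: 5
  J=24 → Machine 1 (load: 0+24=24)
  J=21 → Machine 2 (load: 0+21=21)
  J=17 → Machine 3 (load: 0+17=17)
  J=16 → Machine 4 (load: 0+16=16)
  J=7 → Machine 5 (load: 0+7=7)
Machine loads: [24, 21, 17, 16, 7]
Makespan = max = 24 time units


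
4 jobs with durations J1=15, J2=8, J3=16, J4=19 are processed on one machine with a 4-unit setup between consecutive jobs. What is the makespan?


Makespan = Σ processing + (n-1) × setup
= (15 + 8 + 16 + 19) + (4-1)×4
= 58 + 12
= 70 time units


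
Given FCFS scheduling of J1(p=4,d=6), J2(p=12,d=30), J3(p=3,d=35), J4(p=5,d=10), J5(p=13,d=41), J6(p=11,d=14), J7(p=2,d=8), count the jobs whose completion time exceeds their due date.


Completion vs due date:
  J1: C=4, d=6 → on time
  J2: C=16, d=30 → on time
  J3: C=19, d=35 → on time
  J4: C=24, d=10 → TARDY
  J5: C=37, d=41 → on time
  J6: C=48, d=14 → TARDY
  J7: C=50, d=8 → TARDY
Tardy jobs: J4, J6, J7
Count = 3


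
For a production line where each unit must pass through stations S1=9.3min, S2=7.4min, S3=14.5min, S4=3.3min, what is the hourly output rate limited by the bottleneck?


Bottleneck = longest station time
Station times: [9.3, 7.4, 14.5, 3.3]
Max = 14.5 min
Rate = 60 / 14.5
= 4.14 units/hour (bottleneck: 14.5min)


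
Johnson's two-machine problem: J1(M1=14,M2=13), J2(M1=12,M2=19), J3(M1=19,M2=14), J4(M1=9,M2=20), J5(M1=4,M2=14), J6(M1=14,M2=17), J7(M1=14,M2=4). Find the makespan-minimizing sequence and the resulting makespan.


Johnson's rule:
Group 1 (M1≤M2, sort by M1): ['J5', 'J4', 'J2', 'J6']
Group 2 (M1>M2, sort desc M2): ['J3', 'J1', 'J7']
Sequence: J5 → J4 → J2 → J6 → J3 → J1 → J7
Makespan calculation:
  J5: M1 done=4, M2 done=18
  J4: M1 done=13, M2 done=38
  J2: M1 done=25, M2 done=57
  J6: M1 done=39, M2 done=74
  J3: M1 done=58, M2 done=88
  J1: M1 done=72, M2 done=101
  J7: M1 done=86, M2 done=105
= Sequence: J5 → J4 → J2 → J6 → J3 → J1 → J7, Makespan: 105


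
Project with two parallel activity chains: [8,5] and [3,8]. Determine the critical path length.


Path A: 8 + 5 = 13
Path B: 3 + 8 = 11
Critical path = longest = max(13, 11)
= 13 (Path A)


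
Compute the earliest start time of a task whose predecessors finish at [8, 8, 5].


ES = max of all predecessor completion times
Predecessors: [8, 8, 5]
ES = max(8, 8, 5)
= 8


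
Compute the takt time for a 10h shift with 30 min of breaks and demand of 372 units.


Available = 10×60 - 30 = 570 min
Takt time = 570 / 372
= 1.53 min/unit


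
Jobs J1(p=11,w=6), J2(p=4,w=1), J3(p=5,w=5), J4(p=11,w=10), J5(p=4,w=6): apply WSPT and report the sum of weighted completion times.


WSPT order (by p/w): J5 → J3 → J4 → J1 → J2
  J5: C=4, w·C=6×4=24
  J3: C=9, w·C=5×9=45
  J4: C=20, w·C=10×20=200
  J1: C=31, w·C=6×31=186
  J2: C=35, w·C=1×35=35
Σ w·C = 490
= 490


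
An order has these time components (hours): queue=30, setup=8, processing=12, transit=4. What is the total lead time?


Lead time = queue + setup + processing + transit
= 30 + 8 + 12 + 4
= 54 hours


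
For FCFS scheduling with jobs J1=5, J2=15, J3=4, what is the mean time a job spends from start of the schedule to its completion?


Completion times:
  J1: completes at 5
  J2: completes at 20
  J3: completes at 24
Sum = 49
Average = 49/3
= 16.33


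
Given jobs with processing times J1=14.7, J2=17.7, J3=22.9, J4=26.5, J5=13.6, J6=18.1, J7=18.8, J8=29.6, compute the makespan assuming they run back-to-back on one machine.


Sequential makespan: sum all processing times
= 14.7 + 17.7 + 22.9 + 26.5 + 13.6 + 18.1 + 18.8 + 29.6
= 161.9 time units


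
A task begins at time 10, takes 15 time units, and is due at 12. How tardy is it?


Completion = start + processing = 10 + 15 = 25
Tardiness = max(0, C - d) = max(0, 25 - 12)
= max(0, 13)
= 13


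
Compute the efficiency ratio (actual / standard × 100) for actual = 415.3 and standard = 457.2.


Efficiency = (actual / standard) × 100
= (415.3 / 457.2) × 100
= 90.8%


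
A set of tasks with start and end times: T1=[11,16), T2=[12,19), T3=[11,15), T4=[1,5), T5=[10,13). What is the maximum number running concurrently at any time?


Check each time point for overlaps:
  t=12: 4 tasks active (T1, T2, T3, T5)
Max concurrent = 4


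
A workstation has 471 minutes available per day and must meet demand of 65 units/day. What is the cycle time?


Cycle time = available time / demand
= 471 / 65
= 7.25 min/unit


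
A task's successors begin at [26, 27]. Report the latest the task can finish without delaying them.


LF = min of all successor start times
Successors start at: [26, 27]
LF = min(26, 27)
= 26


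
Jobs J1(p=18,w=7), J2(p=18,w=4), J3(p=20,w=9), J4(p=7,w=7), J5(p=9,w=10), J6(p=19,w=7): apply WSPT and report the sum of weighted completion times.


WSPT order (by p/w): J5 → J4 → J3 → J1 → J6 → J2
  J5: C=9, w·C=10×9=90
  J4: C=16, w·C=7×16=112
  J3: C=36, w·C=9×36=324
  J1: C=54, w·C=7×54=378
  J6: C=73, w·C=7×73=511
  J2: C=91, w·C=4×91=364
Σ w·C = 1779
= 1779


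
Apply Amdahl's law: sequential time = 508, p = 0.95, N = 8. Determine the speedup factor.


Amdahl's law: T_p = T × ((1-p) + p/N)
= 508 × ((1-0.95) + 0.95/8)
= 508 × (0.05 + 0.1187)
= 508 × 0.1688
= 85.73
Speedup = 508/85.73
= 5.93×


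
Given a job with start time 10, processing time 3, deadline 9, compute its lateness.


Completion = 10 + 3 = 13
Lateness = C - d = 13 - 9
= 4


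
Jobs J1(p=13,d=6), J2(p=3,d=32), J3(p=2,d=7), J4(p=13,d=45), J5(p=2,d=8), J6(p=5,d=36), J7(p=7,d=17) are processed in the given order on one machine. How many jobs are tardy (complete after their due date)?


Completion vs due date:
  J1: C=13, d=6 → TARDY
  J2: C=16, d=32 → on time
  J3: C=18, d=7 → TARDY
  J4: C=31, d=45 → on time
  J5: C=33, d=8 → TARDY
  J6: C=38, d=36 → TARDY
  J7: C=45, d=17 → TARDY
Tardy jobs: J1, J3, J5, J6, J7
Count = 5


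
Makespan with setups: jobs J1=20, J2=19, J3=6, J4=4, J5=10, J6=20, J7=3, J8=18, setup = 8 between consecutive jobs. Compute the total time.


Makespan = Σ processing + (n-1) × setup
= (20 + 19 + 6 + 4 + 10 + 20 + 3 + 18) + (8-1)×8
= 100 + 56
= 156 time units


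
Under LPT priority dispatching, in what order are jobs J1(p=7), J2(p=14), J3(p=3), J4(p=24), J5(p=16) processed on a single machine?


LPT: sort by longest processing time first
  J4: p=24
  J5: p=16
  J2: p=14
  J1: p=7
  J3: p=3
Order: J4 → J5 → J2 → J1 → J3


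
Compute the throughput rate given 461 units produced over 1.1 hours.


Throughput = units / time
= 461 / 1.1
= 419.1 units/hour


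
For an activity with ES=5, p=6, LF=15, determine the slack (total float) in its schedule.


EF = ES + duration = 5 + 6 = 11
LS = LF - duration = 15 - 6 = 9
Total Float = LF - EF = 15 - 11
(or LS - ES = 9 - 5)
= 4


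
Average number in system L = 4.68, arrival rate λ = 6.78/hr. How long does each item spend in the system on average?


Little's law: L = λW → W = L / λ
= 4.68 / 6.78
= 0.69 hours


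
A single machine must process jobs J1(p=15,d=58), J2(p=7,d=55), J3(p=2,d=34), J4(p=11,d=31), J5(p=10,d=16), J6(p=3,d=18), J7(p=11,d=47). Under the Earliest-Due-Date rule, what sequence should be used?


EDD: sort by earliest due date
  J5: d=16, p=10
  J6: d=18, p=3
  J4: d=31, p=11
  J3: d=34, p=2
  J7: d=47, p=11
  J2: d=55, p=7
  J1: d=58, p=15
Order: J5 → J6 → J4 → J3 → J7 → J2 → J1


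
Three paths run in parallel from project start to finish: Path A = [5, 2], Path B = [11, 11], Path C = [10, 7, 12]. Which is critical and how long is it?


Path A: 5 + 2 = 7
Path B: 11 + 11 = 22
Path C: 10 + 7 + 12 = 29
Critical path = longest = max(7, 22, 29)
= 29 (Path C)


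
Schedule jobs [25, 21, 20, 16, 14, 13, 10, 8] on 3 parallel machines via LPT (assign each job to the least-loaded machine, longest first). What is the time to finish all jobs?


Jobs (LPT sorted): [25, 21, 20, 16, 14, 13, 10, 8]
Machines: 3
  J=25 → Machine 1 (load: 0+25=25)
  J=21 → Machine 2 (load: 0+21=21)
  J=20 → Machine 3 (load: 0+20=20)
  J=16 → Machine 3 (load: 20+16=36)
  J=14 → Machine 2 (load: 21+14=35)
  J=13 → Machine 1 (load: 25+13=38)
  J=10 → Machine 2 (load: 35+10=45)
  J=8 → Machine 3 (load: 36+8=44)
Machine loads: [38, 45, 44]
Makespan = max = 45 time units


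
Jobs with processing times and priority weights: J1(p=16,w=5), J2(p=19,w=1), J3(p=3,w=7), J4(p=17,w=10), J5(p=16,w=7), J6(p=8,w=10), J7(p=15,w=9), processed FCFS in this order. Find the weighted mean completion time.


Completion times:
  J1: C=16, w×C=5×16=80
  J2: C=35, w×C=1×35=35
  J3: C=38, w×C=7×38=266
  J4: C=55, w×C=10×55=550
  J5: C=71, w×C=7×71=497
  J6: C=79, w×C=10×79=790
  J7: C=94, w×C=9×94=846
Sum w×C = 3064
Sum w = 49
Weighted avg = 3064/49
= 62.53


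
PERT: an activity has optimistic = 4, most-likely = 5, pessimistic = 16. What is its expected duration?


te = (o + 4m + p) / 6
= (4 + 4×5 + 16) / 6
= (4 + 20 + 16) / 6
= 40 / 6
= 6.67


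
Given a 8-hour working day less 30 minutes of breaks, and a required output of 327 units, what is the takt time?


Available = 8×60 - 30 = 450 min
Takt time = 450 / 327
= 1.38 min/unit


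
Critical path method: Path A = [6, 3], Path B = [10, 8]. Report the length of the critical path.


Path A: 6 + 3 = 9
Path B: 10 + 8 = 18
Critical path = longest = max(9, 18)
= 18 (Path B)


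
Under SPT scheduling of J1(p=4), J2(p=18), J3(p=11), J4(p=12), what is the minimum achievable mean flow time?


SPT order: J1 → J3 → J4 → J2
Completion times:
  J1: C=4
  J3: C=15
  J4: C=27
  J2: C=45
Sum = 91, n = 4
Mean flow = 91/4
= 22.75


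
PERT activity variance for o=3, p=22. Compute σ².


σ² = ((p - o) / 6)² = (p - o)² / 36
= (22 - 3)² / 36
= 19² / 36
= 361 / 36
= 10.0278


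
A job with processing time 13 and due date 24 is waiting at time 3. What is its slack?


Slack = due - current_time - processing
= 24 - 3 - 13
= 8


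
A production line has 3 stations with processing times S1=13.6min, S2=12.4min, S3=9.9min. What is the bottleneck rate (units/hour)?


Bottleneck = longest station time
Station times: [13.6, 12.4, 9.9]
Max = 13.6 min
Rate = 60 / 13.6
= 4.41 units/hour (bottleneck: 13.6min)


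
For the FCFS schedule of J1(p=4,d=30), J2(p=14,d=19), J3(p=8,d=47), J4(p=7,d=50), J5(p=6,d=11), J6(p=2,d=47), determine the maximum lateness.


Lateness per job (L = C - d):
  J1: C=4, d=30, L=-26
  J2: C=18, d=19, L=-1
  J3: C=26, d=47, L=-21
  J4: C=33, d=50, L=-17
  J5: C=39, d=11, L=28
  J6: C=41, d=47, L=-6
Lmax = max(-26, -1, -21, -17, 28, -6)
= 28


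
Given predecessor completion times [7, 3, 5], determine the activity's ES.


ES = max of all predecessor completion times
Predecessors: [7, 3, 5]
ES = max(7, 3, 5)
= 7


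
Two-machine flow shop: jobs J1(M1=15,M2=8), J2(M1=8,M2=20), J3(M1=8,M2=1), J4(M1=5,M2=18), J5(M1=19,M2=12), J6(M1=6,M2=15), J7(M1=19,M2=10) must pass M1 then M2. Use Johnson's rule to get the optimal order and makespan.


Johnson's rule:
Group 1 (M1≤M2, sort by M1): ['J4', 'J6', 'J2']
Group 2 (M1>M2, sort desc M2): ['J5', 'J7', 'J1', 'J3']
Sequence: J4 → J6 → J2 → J5 → J7 → J1 → J3
Makespan calculation:
  J4: M1 done=5, M2 done=23
  J6: M1 done=11, M2 done=38
  J2: M1 done=19, M2 done=58
  J5: M1 done=38, M2 done=70
  J7: M1 done=57, M2 done=80
  J1: M1 done=72, M2 done=88
  J3: M1 done=80, M2 done=89
= Sequence: J4 → J6 → J2 → J5 → J7 → J1 → J3, Makespan: 89


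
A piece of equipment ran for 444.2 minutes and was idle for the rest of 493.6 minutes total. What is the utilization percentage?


Utilization = busy / total × 100
= 444.2 / 493.6 × 100
= 90.0%


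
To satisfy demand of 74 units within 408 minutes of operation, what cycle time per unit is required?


Cycle time = available time / demand
= 408 / 74
= 5.51 min/unit


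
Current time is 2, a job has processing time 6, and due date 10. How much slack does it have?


Slack = due - current_time - processing
= 10 - 2 - 6
= 2


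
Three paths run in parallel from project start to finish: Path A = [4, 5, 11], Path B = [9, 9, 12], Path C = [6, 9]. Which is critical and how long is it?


Path A: 4 + 5 + 11 = 20
Path B: 9 + 9 + 12 = 30
Path C: 6 + 9 = 15
Critical path = longest = max(20, 30, 15)
= 30 (Path B)


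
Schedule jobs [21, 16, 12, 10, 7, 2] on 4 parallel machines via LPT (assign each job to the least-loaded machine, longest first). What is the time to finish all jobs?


Jobs (LPT sorted): [21, 16, 12, 10, 7, 2]
Machines: 4
  J=21 → Machine 1 (load: 0+21=21)
  J=16 → Machine 2 (load: 0+16=16)
  J=12 → Machine 3 (load: 0+12=12)
  J=10 → Machine 4 (load: 0+10=10)
  J=7 → Machine 4 (load: 10+7=17)
  J=2 → Machine 3 (load: 12+2=14)
Machine loads: [21, 16, 14, 17]
Makespan = max = 21 time units


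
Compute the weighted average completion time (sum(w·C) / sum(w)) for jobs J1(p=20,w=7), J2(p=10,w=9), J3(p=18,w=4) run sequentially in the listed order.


Completion times:
  J1: C=20, w×C=7×20=140
  J2: C=30, w×C=9×30=270
  J3: C=48, w×C=4×48=192
Sum w×C = 602
Sum w = 20
Weighted avg = 602/20
= 30.10


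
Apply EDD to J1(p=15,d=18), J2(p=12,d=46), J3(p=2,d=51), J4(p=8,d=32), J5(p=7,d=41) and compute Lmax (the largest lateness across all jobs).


EDD order: J1 → J4 → J5 → J2 → J3
Completion and lateness:
  J1: C=15, d=18, L=15-18=-3
  J4: C=23, d=32, L=23-32=-9
  J5: C=30, d=41, L=30-41=-11
  J2: C=42, d=46, L=42-46=-4
  J3: C=44, d=51, L=44-51=-7
Lmax = max(-3, -9, -11, -4, -7)
= -3


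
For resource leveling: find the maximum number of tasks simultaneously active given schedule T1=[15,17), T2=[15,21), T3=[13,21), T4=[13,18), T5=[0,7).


Check each time point for overlaps:
  t=15: 4 tasks active (T1, T2, T3, T4)
Max concurrent = 4


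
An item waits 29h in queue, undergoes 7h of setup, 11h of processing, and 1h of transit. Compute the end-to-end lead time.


Lead time = queue + setup + processing + transit
= 29 + 7 + 11 + 1
= 48 hours


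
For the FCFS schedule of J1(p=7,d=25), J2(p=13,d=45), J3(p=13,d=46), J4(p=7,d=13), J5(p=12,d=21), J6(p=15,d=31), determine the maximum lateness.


Lateness per job (L = C - d):
  J1: C=7, d=25, L=-18
  J2: C=20, d=45, L=-25
  J3: C=33, d=46, L=-13
  J4: C=40, d=13, L=27
  J5: C=52, d=21, L=31
  J6: C=67, d=31, L=36
Lmax = max(-18, -25, -13, 27, 31, 36)
= 36


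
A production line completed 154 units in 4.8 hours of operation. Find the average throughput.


Throughput = units / time
= 154 / 4.8
= 32.1 units/hour


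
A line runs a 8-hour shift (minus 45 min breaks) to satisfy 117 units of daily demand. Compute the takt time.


Available = 8×60 - 45 = 435 min
Takt time = 435 / 117
= 3.72 min/unit


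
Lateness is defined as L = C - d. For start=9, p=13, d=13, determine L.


Completion = 9 + 13 = 22
Lateness = C - d = 22 - 13
= 9


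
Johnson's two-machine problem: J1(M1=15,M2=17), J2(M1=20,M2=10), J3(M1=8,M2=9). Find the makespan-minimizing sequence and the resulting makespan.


Johnson's rule:
Group 1 (M1≤M2, sort by M1): ['J3', 'J1']
Group 2 (M1>M2, sort desc M2): ['J2']
Sequence: J3 → J1 → J2
Makespan calculation:
  J3: M1 done=8, M2 done=17
  J1: M1 done=23, M2 done=40
  J2: M1 done=43, M2 done=53
= Sequence: J3 → J1 → J2, Makespan: 53


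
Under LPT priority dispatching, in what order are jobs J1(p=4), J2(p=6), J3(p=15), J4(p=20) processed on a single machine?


LPT: sort by longest processing time first
  J4: p=20
  J3: p=15
  J2: p=6
  J1: p=4
Order: J4 → J3 → J2 → J1


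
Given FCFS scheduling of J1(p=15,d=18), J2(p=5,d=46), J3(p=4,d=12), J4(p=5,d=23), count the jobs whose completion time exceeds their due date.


Completion vs due date:
  J1: C=15, d=18 → on time
  J2: C=20, d=46 → on time
  J3: C=24, d=12 → TARDY
  J4: C=29, d=23 → TARDY
Tardy jobs: J3, J4
Count = 2


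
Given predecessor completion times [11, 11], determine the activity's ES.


ES = max of all predecessor completion times
Predecessors: [11, 11]
ES = max(11, 11)
= 11


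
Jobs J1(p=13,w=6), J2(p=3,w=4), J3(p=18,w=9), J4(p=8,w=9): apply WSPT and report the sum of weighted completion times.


WSPT order (by p/w): J2 → J4 → J3 → J1
  J2: C=3, w·C=4×3=12
  J4: C=11, w·C=9×11=99
  J3: C=29, w·C=9×29=261
  J1: C=42, w·C=6×42=252
Σ w·C = 624
= 624


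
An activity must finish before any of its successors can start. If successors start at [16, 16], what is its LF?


LF = min of all successor start times
Successors start at: [16, 16]
LF = min(16, 16)
= 16


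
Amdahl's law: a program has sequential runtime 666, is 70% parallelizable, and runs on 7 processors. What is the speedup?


Amdahl's law: T_p = T × ((1-p) + p/N)
= 666 × ((1-0.7) + 0.7/7)
= 666 × (0.30 + 0.1000)
= 666 × 0.4000
= 266.40
Speedup = 666/266.40
= 2.50×


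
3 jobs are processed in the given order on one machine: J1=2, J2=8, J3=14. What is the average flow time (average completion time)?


Completion times:
  J1: completes at 2
  J2: completes at 10
  J3: completes at 24
Sum = 36
Average = 36/3
= 12.00


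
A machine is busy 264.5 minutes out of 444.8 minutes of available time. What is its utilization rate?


Utilization = busy / total × 100
= 264.5 / 444.8 × 100
= 59.5%


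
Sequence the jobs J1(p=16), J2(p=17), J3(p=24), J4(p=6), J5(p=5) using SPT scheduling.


SPT: sort by shortest processing time
  J5: p=5
  J4: p=6
  J1: p=16
  J2: p=17
  J3: p=24
Order: J5 → J4 → J1 → J2 → J3


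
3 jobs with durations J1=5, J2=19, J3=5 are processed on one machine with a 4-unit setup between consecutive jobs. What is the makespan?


Makespan = Σ processing + (n-1) × setup
= (5 + 19 + 5) + (3-1)×4
= 29 + 8
= 37 time units


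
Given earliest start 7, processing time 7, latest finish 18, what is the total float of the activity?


EF = ES + duration = 7 + 7 = 14
LS = LF - duration = 18 - 7 = 11
Total Float = LF - EF = 18 - 14
(or LS - ES = 11 - 7)
= 4


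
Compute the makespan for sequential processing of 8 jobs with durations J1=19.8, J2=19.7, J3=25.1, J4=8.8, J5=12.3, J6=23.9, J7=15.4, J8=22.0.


Sequential makespan: sum all processing times
= 19.8 + 19.7 + 25.1 + 8.8 + 12.3 + 23.9 + 15.4 + 22.0
= 147.0 time units


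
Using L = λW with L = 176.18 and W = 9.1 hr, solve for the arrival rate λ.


Little's law: L = λW → λ = L / W
= 176.18 / 9.1
= 19.36 per hour


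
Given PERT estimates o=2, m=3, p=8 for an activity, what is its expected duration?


te = (o + 4m + p) / 6
= (2 + 4×3 + 8) / 6
= (2 + 12 + 8) / 6
= 22 / 6
= 3.67


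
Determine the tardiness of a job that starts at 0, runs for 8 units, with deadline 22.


Completion = start + processing = 0 + 8 = 8
Tardiness = max(0, C - d) = max(0, 8 - 22)
= max(0, -14)
= 0


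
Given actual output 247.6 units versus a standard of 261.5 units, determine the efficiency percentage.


Efficiency = (actual / standard) × 100
= (247.6 / 261.5) × 100
= 94.7%


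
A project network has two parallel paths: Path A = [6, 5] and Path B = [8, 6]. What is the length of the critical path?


Path A: 6 + 5 = 11
Path B: 8 + 6 = 14
Critical path = longest = max(11, 14)
= 14 (Path B)


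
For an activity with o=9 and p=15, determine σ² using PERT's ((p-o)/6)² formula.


σ² = ((p - o) / 6)² = (p - o)² / 36
= (15 - 9)² / 36
= 6² / 36
= 36 / 36
= 1.0000


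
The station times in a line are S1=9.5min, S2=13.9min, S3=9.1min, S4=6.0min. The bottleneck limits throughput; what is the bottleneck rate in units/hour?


Bottleneck = longest station time
Station times: [9.5, 13.9, 9.1, 6.0]
Max = 13.9 min
Rate = 60 / 13.9
= 4.32 units/hour (bottleneck: 13.9min)


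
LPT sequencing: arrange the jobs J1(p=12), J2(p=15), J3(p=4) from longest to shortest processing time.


LPT: sort by longest processing time first
  J2: p=15
  J1: p=12
  J3: p=4
Order: J2 → J1 → J3


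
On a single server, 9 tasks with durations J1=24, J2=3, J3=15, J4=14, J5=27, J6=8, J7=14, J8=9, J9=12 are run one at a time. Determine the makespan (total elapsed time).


Sequential makespan: sum all processing times
= 24 + 3 + 15 + 14 + 27 + 8 + 14 + 9 + 12
= 126 time units


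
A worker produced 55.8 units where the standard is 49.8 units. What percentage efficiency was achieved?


Efficiency = (actual / standard) × 100
= (55.8 / 49.8) × 100
= 112.0%


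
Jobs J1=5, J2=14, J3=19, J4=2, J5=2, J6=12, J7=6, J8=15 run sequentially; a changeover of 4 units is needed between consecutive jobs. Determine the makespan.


Makespan = Σ processing + (n-1) × setup
= (5 + 14 + 19 + 2 + 2 + 12 + 6 + 15) + (8-1)×4
= 75 + 28
= 103 time units


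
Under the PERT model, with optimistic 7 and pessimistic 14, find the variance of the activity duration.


σ² = ((p - o) / 6)² = (p - o)² / 36
= (14 - 7)² / 36
= 7² / 36
= 49 / 36
= 1.3611


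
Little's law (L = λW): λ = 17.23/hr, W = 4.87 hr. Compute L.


Little's law: L = λ × W
= 17.23 × 4.87
= 83.91


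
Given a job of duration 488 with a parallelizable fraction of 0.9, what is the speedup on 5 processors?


Amdahl's law: T_p = T × ((1-p) + p/N)
= 488 × ((1-0.9) + 0.9/5)
= 488 × (0.10 + 0.1800)
= 488 × 0.2800
= 136.64
Speedup = 488/136.64
= 3.57×


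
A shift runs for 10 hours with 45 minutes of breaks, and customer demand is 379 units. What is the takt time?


Available = 10×60 - 45 = 555 min
Takt time = 555 / 379
= 1.46 min/unit


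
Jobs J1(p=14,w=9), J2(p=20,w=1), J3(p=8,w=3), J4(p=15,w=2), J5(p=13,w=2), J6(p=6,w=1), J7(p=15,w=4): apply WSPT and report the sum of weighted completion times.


WSPT order (by p/w): J1 → J3 → J7 → J6 → J5 → J4 → J2
  J1: C=14, w·C=9×14=126
  J3: C=22, w·C=3×22=66
  J7: C=37, w·C=4×37=148
  J6: C=43, w·C=1×43=43
  J5: C=56, w·C=2×56=112
  J4: C=71, w·C=2×71=142
  J2: C=91, w·C=1×91=91
Σ w·C = 728
= 728


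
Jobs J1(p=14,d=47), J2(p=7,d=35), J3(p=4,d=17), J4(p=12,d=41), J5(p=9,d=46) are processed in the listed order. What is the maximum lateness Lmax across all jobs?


Lateness per job (L = C - d):
  J1: C=14, d=47, L=-33
  J2: C=21, d=35, L=-14
  J3: C=25, d=17, L=8
  J4: C=37, d=41, L=-4
  J5: C=46, d=46, L=0
Lmax = max(-33, -14, 8, -4, 0)
= 8


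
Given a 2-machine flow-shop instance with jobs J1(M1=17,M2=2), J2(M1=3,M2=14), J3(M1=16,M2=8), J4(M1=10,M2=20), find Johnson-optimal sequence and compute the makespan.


Johnson's rule:
Group 1 (M1≤M2, sort by M1): ['J2', 'J4']
Group 2 (M1>M2, sort desc M2): ['J3', 'J1']
Sequence: J2 → J4 → J3 → J1
Makespan calculation:
  J2: M1 done=3, M2 done=17
  J4: M1 done=13, M2 done=37
  J3: M1 done=29, M2 done=45
  J1: M1 done=46, M2 done=48
= Sequence: J2 → J4 → J3 → J1, Makespan: 48


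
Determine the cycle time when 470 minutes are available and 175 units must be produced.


Cycle time = available time / demand
= 470 / 175
= 2.69 min/unit


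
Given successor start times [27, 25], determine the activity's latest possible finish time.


LF = min of all successor start times
Successors start at: [27, 25]
LF = min(27, 25)
= 25


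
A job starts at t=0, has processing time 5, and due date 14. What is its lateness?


Completion = 0 + 5 = 5
Lateness = C - d = 5 - 14
= -9


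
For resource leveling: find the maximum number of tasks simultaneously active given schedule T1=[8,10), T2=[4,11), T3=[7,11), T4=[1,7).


Check each time point for overlaps:
  t=8: 3 tasks active (T1, T2, T3)
Max concurrent = 3


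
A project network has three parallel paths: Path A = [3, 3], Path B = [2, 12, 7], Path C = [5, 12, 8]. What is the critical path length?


Path A: 3 + 3 = 6
Path B: 2 + 12 + 7 = 21
Path C: 5 + 12 + 8 = 25
Critical path = longest = max(6, 21, 25)
= 25 (Path C)


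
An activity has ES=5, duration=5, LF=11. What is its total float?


EF = ES + duration = 5 + 5 = 10
LS = LF - duration = 11 - 5 = 6
Total Float = LF - EF = 11 - 10
(or LS - ES = 6 - 5)
= 1


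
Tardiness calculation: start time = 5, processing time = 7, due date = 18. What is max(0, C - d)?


Completion = start + processing = 5 + 7 = 12
Tardiness = max(0, C - d) = max(0, 12 - 18)
= max(0, -6)
= 0


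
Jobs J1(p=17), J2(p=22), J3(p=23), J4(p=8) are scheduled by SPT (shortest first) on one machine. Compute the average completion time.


SPT order: J4 → J1 → J2 → J3
Completion times:
  J4: C=8
  J1: C=25
  J2: C=47
  J3: C=70
Sum = 150, n = 4
Mean flow = 150/4
= 37.50


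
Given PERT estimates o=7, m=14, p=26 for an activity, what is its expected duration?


te = (o + 4m + p) / 6
= (7 + 4×14 + 26) / 6
= (7 + 56 + 26) / 6
= 89 / 6
= 14.83


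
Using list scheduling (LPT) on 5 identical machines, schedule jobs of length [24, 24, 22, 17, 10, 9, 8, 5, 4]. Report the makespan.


Jobs (LPT sorted): [24, 24, 22, 17, 10, 9, 8, 5, 4]
Machines: 5
  J=24 → Machine 1 (load: 0+24=24)
  J=24 → Machine 2 (load: 0+24=24)
  J=22 → Machine 3 (load: 0+22=22)
  J=17 → Machine 4 (load: 0+17=17)
  J=10 → Machine 5 (load: 0+10=10)
  J=9 → Machine 5 (load: 10+9=19)
  J=8 → Machine 4 (load: 17+8=25)
  J=5 → Machine 5 (load: 19+5=24)
  J=4 → Machine 3 (load: 22+4=26)
Machine loads: [24, 24, 26, 25, 24]
Makespan = max = 26 time units


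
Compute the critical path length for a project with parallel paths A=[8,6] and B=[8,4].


Path A: 8 + 6 = 14
Path B: 8 + 4 = 12
Critical path = longest = max(14, 12)
= 14 (Path A)


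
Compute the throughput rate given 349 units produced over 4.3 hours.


Throughput = units / time
= 349 / 4.3
= 81.2 units/hour


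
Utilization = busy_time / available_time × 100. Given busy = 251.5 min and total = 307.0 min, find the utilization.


Utilization = busy / total × 100
= 251.5 / 307.0 × 100
= 81.9%


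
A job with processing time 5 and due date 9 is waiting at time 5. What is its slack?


Slack = due - current_time - processing
= 9 - 5 - 5
= -1


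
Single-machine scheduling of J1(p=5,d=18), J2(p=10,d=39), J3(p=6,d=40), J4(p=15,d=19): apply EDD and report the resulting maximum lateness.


EDD order: J1 → J4 → J2 → J3
Completion and lateness:
  J1: C=5, d=18, L=5-18=-13
  J4: C=20, d=19, L=20-19=1
  J2: C=30, d=39, L=30-39=-9
  J3: C=36, d=40, L=36-40=-4
Lmax = max(-13, 1, -9, -4)
= 1


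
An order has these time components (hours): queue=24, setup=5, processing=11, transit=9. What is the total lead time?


Lead time = queue + setup + processing + transit
= 24 + 5 + 11 + 9
= 49 hours


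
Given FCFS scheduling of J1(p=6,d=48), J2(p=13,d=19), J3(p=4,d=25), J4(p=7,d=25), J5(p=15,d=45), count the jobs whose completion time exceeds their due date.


Completion vs due date:
  J1: C=6, d=48 → on time
  J2: C=19, d=19 → on time
  J3: C=23, d=25 → on time
  J4: C=30, d=25 → TARDY
  J5: C=45, d=45 → on time
Tardy jobs: J4
Count = 1


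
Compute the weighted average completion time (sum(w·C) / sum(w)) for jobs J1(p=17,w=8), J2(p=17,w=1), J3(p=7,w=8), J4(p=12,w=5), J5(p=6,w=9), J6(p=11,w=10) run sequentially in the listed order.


Completion times:
  J1: C=17, w×C=8×17=136
  J2: C=34, w×C=1×34=34
  J3: C=41, w×C=8×41=328
  J4: C=53, w×C=5×53=265
  J5: C=59, w×C=9×59=531
  J6: C=70, w×C=10×70=700
Sum w×C = 1994
Sum w = 41
Weighted avg = 1994/41
= 48.63


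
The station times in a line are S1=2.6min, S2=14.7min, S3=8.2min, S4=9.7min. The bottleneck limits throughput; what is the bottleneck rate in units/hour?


Bottleneck = longest station time
Station times: [2.6, 14.7, 8.2, 9.7]
Max = 14.7 min
Rate = 60 / 14.7
= 4.08 units/hour (bottleneck: 14.7min)


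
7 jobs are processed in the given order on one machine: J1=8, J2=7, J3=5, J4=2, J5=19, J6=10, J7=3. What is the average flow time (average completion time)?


Completion times:
  J1: completes at 8
  J2: completes at 15
  J3: completes at 20
  J4: completes at 22
  J5: completes at 41
  J6: completes at 51
  J7: completes at 54
Sum = 211
Average = 211/7
= 30.14


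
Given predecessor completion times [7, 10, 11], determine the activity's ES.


ES = max of all predecessor completion times
Predecessors: [7, 10, 11]
ES = max(7, 10, 11)
= 11


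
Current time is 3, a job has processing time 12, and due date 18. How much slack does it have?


Slack = due - current_time - processing
= 18 - 3 - 12
= 3


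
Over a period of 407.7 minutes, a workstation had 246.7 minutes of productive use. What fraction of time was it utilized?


Utilization = busy / total × 100
= 246.7 / 407.7 × 100
= 60.5%


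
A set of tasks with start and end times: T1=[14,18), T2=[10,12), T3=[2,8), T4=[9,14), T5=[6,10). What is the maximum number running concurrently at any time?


Check each time point for overlaps:
  t=6: 2 tasks active (T3, T5)
Max concurrent = 2


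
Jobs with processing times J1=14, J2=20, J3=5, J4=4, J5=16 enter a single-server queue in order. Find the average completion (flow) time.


Completion times:
  J1: completes at 14
  J2: completes at 34
  J3: completes at 39
  J4: completes at 43
  J5: completes at 59
Sum = 189
Average = 189/5
= 37.80


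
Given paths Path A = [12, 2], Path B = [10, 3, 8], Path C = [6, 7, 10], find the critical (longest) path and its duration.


Path A: 12 + 2 = 14
Path B: 10 + 3 + 8 = 21
Path C: 6 + 7 + 10 = 23
Critical path = longest = max(14, 21, 23)
= 23 (Path C)


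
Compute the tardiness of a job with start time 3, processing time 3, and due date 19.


Completion = start + processing = 3 + 3 = 6
Tardiness = max(0, C - d) = max(0, 6 - 19)
= max(0, -13)
= 0


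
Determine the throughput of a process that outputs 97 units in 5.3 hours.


Throughput = units / time
= 97 / 5.3
= 18.3 units/hour


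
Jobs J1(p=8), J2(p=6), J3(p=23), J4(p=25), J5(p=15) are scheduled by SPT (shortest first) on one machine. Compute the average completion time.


SPT order: J2 → J1 → J5 → J3 → J4
Completion times:
  J2: C=6
  J1: C=14
  J5: C=29
  J3: C=52
  J4: C=77
Sum = 178, n = 5
Mean flow = 178/5
= 35.60


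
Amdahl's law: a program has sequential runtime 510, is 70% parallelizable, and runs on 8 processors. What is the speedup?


Amdahl's law: T_p = T × ((1-p) + p/N)
= 510 × ((1-0.7) + 0.7/8)
= 510 × (0.30 + 0.0875)
= 510 × 0.3875
= 197.63
Speedup = 510/197.63
= 2.58×


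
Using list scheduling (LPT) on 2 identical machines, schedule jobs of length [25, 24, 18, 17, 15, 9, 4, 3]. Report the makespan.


Jobs (LPT sorted): [25, 24, 18, 17, 15, 9, 4, 3]
Machines: 2
  J=25 → Machine 1 (load: 0+25=25)
  J=24 → Machine 2 (load: 0+24=24)
  J=18 → Machine 2 (load: 24+18=42)
  J=17 → Machine 1 (load: 25+17=42)
  J=15 → Machine 1 (load: 42+15=57)
  J=9 → Machine 2 (load: 42+9=51)
  J=4 → Machine 2 (load: 51+4=55)
  J=3 → Machine 2 (load: 55+3=58)
Machine loads: [57, 58]
Makespan = max = 58 time units


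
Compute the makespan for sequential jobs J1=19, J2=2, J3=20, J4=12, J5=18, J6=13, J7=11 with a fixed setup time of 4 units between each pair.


Makespan = Σ processing + (n-1) × setup
= (19 + 2 + 20 + 12 + 18 + 13 + 11) + (7-1)×4
= 95 + 24
= 119 time units


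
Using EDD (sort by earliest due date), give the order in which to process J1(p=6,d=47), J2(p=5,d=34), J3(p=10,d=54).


EDD: sort by earliest due date
  J2: d=34, p=5
  J1: d=47, p=6
  J3: d=54, p=10
Order: J2 → J1 → J3


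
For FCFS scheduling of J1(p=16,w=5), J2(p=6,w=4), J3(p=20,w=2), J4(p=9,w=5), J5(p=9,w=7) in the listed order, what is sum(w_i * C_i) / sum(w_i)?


Completion times:
  J1: C=16, w×C=5×16=80
  J2: C=22, w×C=4×22=88
  J3: C=42, w×C=2×42=84
  J4: C=51, w×C=5×51=255
  J5: C=60, w×C=7×60=420
Sum w×C = 927
Sum w = 23
Weighted avg = 927/23
= 40.30


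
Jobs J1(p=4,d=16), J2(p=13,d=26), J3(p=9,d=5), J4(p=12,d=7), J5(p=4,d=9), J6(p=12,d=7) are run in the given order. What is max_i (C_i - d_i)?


Lateness per job (L = C - d):
  J1: C=4, d=16, L=-12
  J2: C=17, d=26, L=-9
  J3: C=26, d=5, L=21
  J4: C=38, d=7, L=31
  J5: C=42, d=9, L=33
  J6: C=54, d=7, L=47
Lmax = max(-12, -9, 21, 31, 33, 47)
= 47


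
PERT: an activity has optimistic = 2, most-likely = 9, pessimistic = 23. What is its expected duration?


te = (o + 4m + p) / 6
= (2 + 4×9 + 23) / 6
= (2 + 36 + 23) / 6
= 61 / 6
= 10.17


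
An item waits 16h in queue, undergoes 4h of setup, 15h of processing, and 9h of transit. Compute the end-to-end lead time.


Lead time = queue + setup + processing + transit
= 16 + 4 + 15 + 9
= 44 hours


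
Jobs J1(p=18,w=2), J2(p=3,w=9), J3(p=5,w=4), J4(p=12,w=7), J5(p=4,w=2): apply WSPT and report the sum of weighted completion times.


WSPT order (by p/w): J2 → J3 → J4 → J5 → J1
  J2: C=3, w·C=9×3=27
  J3: C=8, w·C=4×8=32
  J4: C=20, w·C=7×20=140
  J5: C=24, w·C=2×24=48
  J1: C=42, w·C=2×42=84
Σ w·C = 331
= 331


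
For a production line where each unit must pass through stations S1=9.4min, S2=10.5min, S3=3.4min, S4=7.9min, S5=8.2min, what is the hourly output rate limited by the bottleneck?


Bottleneck = longest station time
Station times: [9.4, 10.5, 3.4, 7.9, 8.2]
Max = 10.5 min
Rate = 60 / 10.5
= 5.71 units/hour (bottleneck: 10.5min)


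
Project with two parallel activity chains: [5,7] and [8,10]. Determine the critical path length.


Path A: 5 + 7 = 12
Path B: 8 + 10 = 18
Critical path = longest = max(12, 18)
= 18 (Path B)


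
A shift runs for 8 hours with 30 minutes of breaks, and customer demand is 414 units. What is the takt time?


Available = 8×60 - 30 = 450 min
Takt time = 450 / 414
= 1.09 min/unit


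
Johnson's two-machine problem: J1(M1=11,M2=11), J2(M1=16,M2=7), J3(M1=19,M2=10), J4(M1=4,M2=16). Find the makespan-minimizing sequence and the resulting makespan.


Johnson's rule:
Group 1 (M1≤M2, sort by M1): ['J4', 'J1']
Group 2 (M1>M2, sort desc M2): ['J3', 'J2']
Sequence: J4 → J1 → J3 → J2
Makespan calculation:
  J4: M1 done=4, M2 done=20
  J1: M1 done=15, M2 done=31
  J3: M1 done=34, M2 done=44
  J2: M1 done=50, M2 done=57
= Sequence: J4 → J1 → J3 → J2, Makespan: 57
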